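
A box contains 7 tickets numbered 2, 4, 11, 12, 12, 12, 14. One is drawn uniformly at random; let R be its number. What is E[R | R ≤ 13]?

53/6

P(R ≤ 13) = 6/7.
Σ over the event: 2·1/7 + 4·1/7 + 11·1/7 + 12·3/7 = 53/7.
E[R | R ≤ 13] = (53/7) / (6/7) = 53/6.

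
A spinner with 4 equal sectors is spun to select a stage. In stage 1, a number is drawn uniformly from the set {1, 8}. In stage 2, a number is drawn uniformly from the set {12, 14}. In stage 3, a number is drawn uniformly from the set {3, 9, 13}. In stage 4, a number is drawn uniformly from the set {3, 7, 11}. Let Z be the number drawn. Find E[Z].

E[Z | stage 1] = (1+8)/2 = 9/2.
E[Z | stage 2] = (12+14)/2 = 13.
E[Z | stage 3] = (3+9+13)/3 = 25/3.
E[Z | stage 4] = (3+7+11)/3 = 7.
E[Z] = (1/4)·(9/2) + (1/4)·(13) + (1/4)·(25/3) + (1/4)·(7) = 197/24.

197/24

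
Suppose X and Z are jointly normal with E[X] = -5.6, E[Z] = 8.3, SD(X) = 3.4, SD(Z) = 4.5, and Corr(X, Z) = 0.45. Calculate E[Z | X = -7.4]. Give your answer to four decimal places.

7.2279

For a bivariate normal, E[Z | X=x] = μ_Z + ρ·(σ_Z/σ_X)·(x − μ_X).
E[Z | X=-7.4] = 8.3 + (0.45)·(4.5/3.4)·(-7.4 − (-5.6)) = 8.3 + (0.59559)·(-1.8) = 7.2279.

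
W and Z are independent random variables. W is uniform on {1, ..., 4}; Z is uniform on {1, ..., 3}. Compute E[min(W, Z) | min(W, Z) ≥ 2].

7/3

Outcomes with min(W, Z) ≥ 2: (2,2), (2,3), (3,2), (3,3), (4,2), (4,3), each with probability 1/12.
E[min(W, Z) | min(W, Z) ≥ 2] = (2 + 2 + 2 + 3 + 2 + 3) / 6 = 7/3.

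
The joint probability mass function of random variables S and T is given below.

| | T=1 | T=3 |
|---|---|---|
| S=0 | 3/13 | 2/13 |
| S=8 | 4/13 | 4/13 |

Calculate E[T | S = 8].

2

P(S = 8) = 8/13.
Σ T·P over the event = 1·(4/13) + 3·(4/13) = 16/13.
E[T | S = 8] = (16/13) / (8/13) = 2.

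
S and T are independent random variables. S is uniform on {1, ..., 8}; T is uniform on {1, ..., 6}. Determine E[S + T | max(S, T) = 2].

10/3

Outcomes with max(S, T) = 2: (1,2), (2,1), (2,2), each with probability 1/48.
E[S + T | max(S, T) = 2] = (3 + 3 + 4) / 3 = 10/3.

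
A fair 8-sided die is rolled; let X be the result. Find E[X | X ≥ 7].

Given X ≥ 7, X is equally likely to be any of {7, 8}.
E[X | X ≥ 7] = (7 + 8) / 2 = 15/2.

15/2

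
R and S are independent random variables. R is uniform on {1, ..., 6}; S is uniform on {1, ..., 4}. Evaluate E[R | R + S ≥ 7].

5

Outcomes with R + S ≥ 7: (3,4), (4,3), (4,4), (5,2), (5,3), (5,4), (6,1), (6,2), (6,3), (6,4), each with probability 1/24.
E[R | R + S ≥ 7] = (3 + 4 + 4 + 5 + 5 + 5 + 6 + 6 + 6 + 6) / 10 = 5.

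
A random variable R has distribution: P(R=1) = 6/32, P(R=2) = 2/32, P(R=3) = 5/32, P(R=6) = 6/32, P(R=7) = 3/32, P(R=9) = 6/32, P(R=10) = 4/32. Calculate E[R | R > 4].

P(R > 4) = 19/32.
Σ over the event: 6·3/16 + 7·3/32 + 9·3/16 + 10·1/8 = 151/32.
E[R | R > 4] = (151/32) / (19/32) = 151/19.

151/19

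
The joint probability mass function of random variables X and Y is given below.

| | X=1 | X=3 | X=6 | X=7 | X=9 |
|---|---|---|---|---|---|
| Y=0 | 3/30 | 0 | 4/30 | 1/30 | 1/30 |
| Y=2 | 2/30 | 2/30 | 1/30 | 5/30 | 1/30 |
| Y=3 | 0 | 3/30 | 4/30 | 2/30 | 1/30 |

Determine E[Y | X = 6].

14/9

P(X = 6) = 3/10.
Summing Y·P(X=x,Y=y) over the conditioning event gives 7/15.
E[Y | X = 6] = (7/15) / (3/10) = 14/9.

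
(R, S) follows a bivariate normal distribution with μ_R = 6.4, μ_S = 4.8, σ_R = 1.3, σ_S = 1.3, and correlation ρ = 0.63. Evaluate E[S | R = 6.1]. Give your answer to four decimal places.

For a bivariate normal, E[S | R=x] = μ_S + ρ·(σ_S/σ_R)·(x − μ_R).
E[S | R=6.1] = 4.8 + (0.63)·(1.3/1.3)·(6.1 − (6.4)) = 4.8 + (0.63)·(-0.3) = 4.6110.

4.6110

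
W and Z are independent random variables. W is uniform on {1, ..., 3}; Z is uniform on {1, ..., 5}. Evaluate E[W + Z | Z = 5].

Outcomes with Z = 5: (1,5), (2,5), (3,5), each with probability 1/15.
E[W + Z | Z = 5] = (6 + 7 + 8) / 3 = 7.

7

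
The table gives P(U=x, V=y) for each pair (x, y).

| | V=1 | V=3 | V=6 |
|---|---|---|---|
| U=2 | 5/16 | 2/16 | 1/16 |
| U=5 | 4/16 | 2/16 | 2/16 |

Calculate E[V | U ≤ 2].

17/8

P(U ≤ 2) = 1/2.
Σ V·P over the event = 1·(5/16) + 3·(2/16) + 6·(1/16) = 17/16.
E[V | U ≤ 2] = (17/16) / (1/2) = 17/8.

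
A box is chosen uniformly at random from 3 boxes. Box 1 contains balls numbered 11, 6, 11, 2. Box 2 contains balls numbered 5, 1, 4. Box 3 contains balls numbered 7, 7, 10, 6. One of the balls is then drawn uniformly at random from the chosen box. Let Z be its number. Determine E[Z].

E[Z | box 1] = (11+6+11+2)/4 = 15/2.
E[Z | box 2] = (5+1+4)/3 = 10/3.
E[Z | box 3] = (7+7+10+6)/4 = 15/2.
E[Z] = (1/3)·(15/2) + (1/3)·(10/3) + (1/3)·(15/2) = 55/9.

55/9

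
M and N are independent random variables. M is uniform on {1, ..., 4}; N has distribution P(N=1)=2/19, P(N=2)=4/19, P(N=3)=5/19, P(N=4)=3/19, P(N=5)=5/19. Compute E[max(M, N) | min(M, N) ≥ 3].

109/26

P(min(M, N) ≥ 3) = 13/38.
Summing max(M,N)·P(x,y) over outcomes with min(M, N) ≥ 3 gives 109/76.
E[max(M, N) | min(M, N) ≥ 3] = (109/76) / (13/38) = 109/26.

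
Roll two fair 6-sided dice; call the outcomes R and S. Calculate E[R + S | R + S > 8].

10

P(R + S > 8) = 5/18.
Summing (R+S)·P(x,y) over outcomes with R + S > 8 gives 25/9.
E[R + S | R + S > 8] = (25/9) / (5/18) = 10.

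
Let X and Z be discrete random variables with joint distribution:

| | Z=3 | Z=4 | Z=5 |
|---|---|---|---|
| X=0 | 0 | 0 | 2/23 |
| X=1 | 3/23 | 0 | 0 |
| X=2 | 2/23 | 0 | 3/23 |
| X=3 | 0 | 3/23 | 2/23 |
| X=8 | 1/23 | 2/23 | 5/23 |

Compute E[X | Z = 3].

P(Z = 3) = 6/23.
Summing X·P(X=x,Z=y) over the conditioning event gives 15/23.
E[X | Z = 3] = (15/23) / (6/23) = 5/2.

5/2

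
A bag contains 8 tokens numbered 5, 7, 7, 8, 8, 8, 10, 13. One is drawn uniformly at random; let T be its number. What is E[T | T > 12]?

P(T > 12) = 1/8.
Σ over the event: 13·1/8 = 13/8.
E[T | T > 12] = (13/8) / (1/8) = 13.

13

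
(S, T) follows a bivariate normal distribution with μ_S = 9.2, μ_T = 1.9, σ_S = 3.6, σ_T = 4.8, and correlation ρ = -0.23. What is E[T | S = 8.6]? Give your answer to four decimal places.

For a bivariate normal, E[T | S=x] = μ_T + ρ·(σ_T/σ_S)·(x − μ_S).
E[T | S=8.6] = 1.9 + (-0.23)·(4.8/3.6)·(8.6 − (9.2)) = 1.9 + (-0.30667)·(-0.6) = 2.0840.

2.0840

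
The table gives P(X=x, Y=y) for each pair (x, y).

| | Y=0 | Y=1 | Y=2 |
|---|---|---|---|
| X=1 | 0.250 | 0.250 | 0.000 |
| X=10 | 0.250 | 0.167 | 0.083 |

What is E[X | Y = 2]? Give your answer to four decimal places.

10.0000

P(Y = 2) = 0.083.
Σ X·P over the event = 10·(0.083) = 0.830.
E[X | Y = 2] = (0.830) / (0.083) = 10.0000.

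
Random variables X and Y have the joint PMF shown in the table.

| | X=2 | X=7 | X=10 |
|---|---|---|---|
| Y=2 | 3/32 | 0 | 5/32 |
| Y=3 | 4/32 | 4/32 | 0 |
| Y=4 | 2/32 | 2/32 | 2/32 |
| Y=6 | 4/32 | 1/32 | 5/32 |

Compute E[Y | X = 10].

P(X = 10) = 3/8.
Σ Y·P over the event = 2·(5/32) + 4·(2/32) + 6·(5/32) = 3/2.
E[Y | X = 10] = (3/2) / (3/8) = 4.

4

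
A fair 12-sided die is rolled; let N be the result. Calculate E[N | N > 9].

11

Given N > 9, N is equally likely to be any of {10, 11, 12}.
E[N | N > 9] = (10 + 11 + 12) / 3 = 11.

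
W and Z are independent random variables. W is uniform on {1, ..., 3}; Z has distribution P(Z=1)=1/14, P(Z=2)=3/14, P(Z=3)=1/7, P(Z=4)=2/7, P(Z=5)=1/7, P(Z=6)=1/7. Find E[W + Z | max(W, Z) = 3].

P(max(W, Z) = 3) = 5/21.
Summing (W+Z)·P(x,y) over outcomes with max(W, Z) = 3 gives 7/6.
E[W + Z | max(W, Z) = 3] = (7/6) / (5/21) = 49/10.

49/10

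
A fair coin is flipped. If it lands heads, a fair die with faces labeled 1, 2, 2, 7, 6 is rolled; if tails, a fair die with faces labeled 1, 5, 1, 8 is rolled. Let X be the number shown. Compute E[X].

E[X | heads] = (1+2+2+7+6)/5 = 18/5.
E[X | tails] = (1+5+1+8)/4 = 15/4.
By the law of total expectation,
E[X] = (1/2)·(18/5) + (1/2)·(15/4) = 147/40.

147/40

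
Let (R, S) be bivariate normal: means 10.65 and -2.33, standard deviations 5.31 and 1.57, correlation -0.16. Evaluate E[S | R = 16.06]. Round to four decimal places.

For a bivariate normal, E[S | R=x] = μ_S + ρ·(σ_S/σ_R)·(x − μ_R).
E[S | R=16.06] = -2.33 + (-0.16)·(1.57/5.31)·(16.06 − (10.65)) = -2.33 + (-0.047307)·(5.41) = -2.5859.

-2.5859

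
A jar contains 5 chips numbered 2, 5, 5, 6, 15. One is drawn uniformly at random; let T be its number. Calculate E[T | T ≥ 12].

P(T ≥ 12) = 1/5.
Σ over the event: 15·1/5 = 3.
E[T | T ≥ 12] = (3) / (1/5) = 15.

15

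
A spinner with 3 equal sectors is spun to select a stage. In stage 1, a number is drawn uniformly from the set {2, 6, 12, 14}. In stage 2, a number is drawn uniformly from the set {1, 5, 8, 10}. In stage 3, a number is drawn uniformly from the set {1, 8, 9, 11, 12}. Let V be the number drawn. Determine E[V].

227/30

E[V | stage 1] = (2+6+12+14)/4 = 17/2.
E[V | stage 2] = (1+5+8+10)/4 = 6.
E[V | stage 3] = (1+8+9+11+12)/5 = 41/5.
By the law of total expectation,
E[V] = (1/3)·(17/2) + (1/3)·(6) + (1/3)·(41/5) = 227/30.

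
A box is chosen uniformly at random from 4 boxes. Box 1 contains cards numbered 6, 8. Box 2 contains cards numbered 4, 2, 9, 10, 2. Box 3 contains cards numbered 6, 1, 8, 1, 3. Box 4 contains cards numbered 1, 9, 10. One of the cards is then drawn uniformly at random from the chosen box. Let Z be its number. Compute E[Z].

E[Z | box 1] = (6+8)/2 = 7.
E[Z | box 2] = (4+2+9+10+2)/5 = 27/5.
E[Z | box 3] = (6+1+8+1+3)/5 = 19/5.
E[Z | box 4] = (1+9+10)/3 = 20/3.
By the law of total expectation,
E[Z] = (1/4)·(7) + (1/4)·(27/5) + (1/4)·(19/5) + (1/4)·(20/3) = 343/60.

343/60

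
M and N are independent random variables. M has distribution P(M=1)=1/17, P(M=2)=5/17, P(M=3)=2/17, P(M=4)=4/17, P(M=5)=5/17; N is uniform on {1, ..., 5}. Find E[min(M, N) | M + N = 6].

30/17

P(M + N = 6) = 1/5.
Summing min(M,N)·P(x,y) over outcomes with M + N = 6 gives 6/17.
E[min(M, N) | M + N = 6] = (6/17) / (1/5) = 30/17.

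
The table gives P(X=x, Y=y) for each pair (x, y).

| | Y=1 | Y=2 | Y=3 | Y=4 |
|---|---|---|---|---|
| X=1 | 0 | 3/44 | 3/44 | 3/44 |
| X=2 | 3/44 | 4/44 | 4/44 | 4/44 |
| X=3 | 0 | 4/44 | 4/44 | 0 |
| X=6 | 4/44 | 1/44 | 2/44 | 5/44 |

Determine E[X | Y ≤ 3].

47/16

P(Y ≤ 3) = 8/11.
Summing X·P(X=x,Y=y) over the conditioning event gives 47/22.
E[X | Y ≤ 3] = (47/22) / (8/11) = 47/16.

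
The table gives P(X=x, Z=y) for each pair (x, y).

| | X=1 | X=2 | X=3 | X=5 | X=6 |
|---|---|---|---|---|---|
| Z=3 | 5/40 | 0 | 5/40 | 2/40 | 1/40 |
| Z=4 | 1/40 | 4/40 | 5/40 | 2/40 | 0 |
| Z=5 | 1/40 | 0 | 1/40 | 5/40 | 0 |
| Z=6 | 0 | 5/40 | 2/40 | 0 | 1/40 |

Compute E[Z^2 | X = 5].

175/9

P(X = 5) = 9/40.
Σ Z^2·P over the event = 9·(2/40) + 16·(2/40) + 25·(5/40) = 35/8.
E[Z^2 | X = 5] = (35/8) / (9/40) = 175/9.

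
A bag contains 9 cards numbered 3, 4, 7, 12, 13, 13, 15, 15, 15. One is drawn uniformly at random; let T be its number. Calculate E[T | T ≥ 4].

47/4

P(T ≥ 4) = 8/9.
Σ over the event: 4·1/9 + 7·1/9 + 12·1/9 + 13·2/9 + 15·1/3 = 94/9.
E[T | T ≥ 4] = (94/9) / (8/9) = 47/4.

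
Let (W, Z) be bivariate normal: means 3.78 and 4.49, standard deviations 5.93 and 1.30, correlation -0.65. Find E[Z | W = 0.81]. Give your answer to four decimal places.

E[Z | W=x] = μ_Z + ρ(σ_Z/σ_W)(x − μ_W) for jointly normal variables.
E[Z | W=0.81] = 4.49 + (-0.65)·(1.30/5.93)·(0.81 − (3.78)) = 4.49 + (-0.1425)·(-2.97) = 4.9132.

4.9132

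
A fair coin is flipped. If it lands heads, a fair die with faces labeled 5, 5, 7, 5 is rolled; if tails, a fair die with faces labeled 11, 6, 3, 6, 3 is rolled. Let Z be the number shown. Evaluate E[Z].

113/20

E[Z | heads] = (5+5+7+5)/4 = 11/2.
E[Z | tails] = (11+6+3+6+3)/5 = 29/5.
E[Z] = (1/2)·(11/2) + (1/2)·(29/5) = 113/20.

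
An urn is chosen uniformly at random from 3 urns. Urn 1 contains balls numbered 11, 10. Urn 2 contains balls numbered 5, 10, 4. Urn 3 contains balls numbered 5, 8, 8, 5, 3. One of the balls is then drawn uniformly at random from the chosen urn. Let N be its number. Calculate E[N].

E[N | urn 1] = (11+10)/2 = 21/2.
E[N | urn 2] = (5+10+4)/3 = 19/3.
E[N | urn 3] = (5+8+8+5+3)/5 = 29/5.
E[N] = (1/3)·(21/2) + (1/3)·(19/3) + (1/3)·(29/5) = 679/90.

679/90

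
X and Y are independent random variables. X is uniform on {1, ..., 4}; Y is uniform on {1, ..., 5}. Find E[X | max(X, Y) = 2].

P(max(X, Y) = 2) = 3/20.
Summing X·P(x,y) over outcomes with max(X, Y) = 2 gives 1/4.
E[X | max(X, Y) = 2] = (1/4) / (3/20) = 5/3.

5/3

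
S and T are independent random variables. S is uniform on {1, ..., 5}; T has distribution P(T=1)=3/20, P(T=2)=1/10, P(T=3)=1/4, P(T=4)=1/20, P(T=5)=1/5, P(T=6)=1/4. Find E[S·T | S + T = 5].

58/11

P(S + T = 5) = 11/100.
Summing ST·P(x,y) over outcomes with S + T = 5 gives 29/50.
E[S·T | S + T = 5] = (29/50) / (11/100) = 58/11.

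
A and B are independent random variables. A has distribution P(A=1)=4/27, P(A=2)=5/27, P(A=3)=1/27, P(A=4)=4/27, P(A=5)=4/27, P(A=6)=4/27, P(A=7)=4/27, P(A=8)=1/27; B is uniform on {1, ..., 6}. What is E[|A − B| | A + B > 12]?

3/2

P(A + B > 12) = 1/27.
Summing |A−B|·P(x,y) over outcomes with A + B > 12 gives 1/18.
E[|A − B| | A + B > 12] = (1/18) / (1/27) = 3/2.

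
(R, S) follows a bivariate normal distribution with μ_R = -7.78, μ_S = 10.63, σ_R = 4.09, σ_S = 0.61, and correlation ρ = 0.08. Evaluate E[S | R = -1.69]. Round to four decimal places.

For a bivariate normal, E[S | R=x] = μ_S + ρ·(σ_S/σ_R)·(x − μ_R).
E[S | R=-1.69] = 10.63 + (0.08)·(0.61/4.09)·(-1.69 − (-7.78)) = 10.63 + (0.011932)·(6.09) = 10.7027.

10.7027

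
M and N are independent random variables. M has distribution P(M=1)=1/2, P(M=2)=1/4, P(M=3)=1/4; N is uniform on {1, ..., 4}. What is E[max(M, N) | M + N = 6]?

P(M + N = 6) = 1/8.
Summing max(M,N)·P(x,y) over outcomes with M + N = 6 gives 7/16.
E[max(M, N) | M + N = 6] = (7/16) / (1/8) = 7/2.

7/2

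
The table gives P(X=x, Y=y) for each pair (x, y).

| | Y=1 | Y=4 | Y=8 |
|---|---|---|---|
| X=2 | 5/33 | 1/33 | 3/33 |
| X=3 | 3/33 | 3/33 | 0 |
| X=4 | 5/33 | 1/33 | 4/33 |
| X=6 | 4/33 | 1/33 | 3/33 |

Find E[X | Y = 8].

P(Y = 8) = 10/33.
Summing X·P(X=x,Y=y) over the conditioning event gives 40/33.
E[X | Y = 8] = (40/33) / (10/33) = 4.

4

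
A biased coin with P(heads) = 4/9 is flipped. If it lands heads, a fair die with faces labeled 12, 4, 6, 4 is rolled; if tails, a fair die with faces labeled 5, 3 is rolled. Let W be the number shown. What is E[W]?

E[W | heads] = (12+4+6+4)/4 = 13/2.
E[W | tails] = (5+3)/2 = 4.
By the law of total expectation,
E[W] = (4/9)·(13/2) + (5/9)·(4) = 46/9.

46/9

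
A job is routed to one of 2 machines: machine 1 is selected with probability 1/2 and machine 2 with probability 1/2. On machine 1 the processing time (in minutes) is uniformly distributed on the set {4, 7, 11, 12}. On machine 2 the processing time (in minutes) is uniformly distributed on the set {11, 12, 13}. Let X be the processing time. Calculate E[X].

41/4

E[X | machine 1] = (4+7+11+12)/4 = 17/2.
E[X | machine 2] = (11+12+13)/3 = 12.
E[X] = (1/2)·(17/2) + (1/2)·(12) = 41/4.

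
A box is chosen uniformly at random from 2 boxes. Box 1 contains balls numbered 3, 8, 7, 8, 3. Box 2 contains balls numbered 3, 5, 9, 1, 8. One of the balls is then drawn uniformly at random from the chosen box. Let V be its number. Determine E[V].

11/2

E[V | box 1] = (3+8+7+8+3)/5 = 29/5.
E[V | box 2] = (3+5+9+1+8)/5 = 26/5.
By the law of total expectation,
E[V] = (1/2)·(29/5) + (1/2)·(26/5) = 11/2.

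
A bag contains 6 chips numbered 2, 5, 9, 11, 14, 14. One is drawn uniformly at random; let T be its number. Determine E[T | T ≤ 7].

P(T ≤ 7) = 1/3.
Σ over the event: 2·1/6 + 5·1/6 = 7/6.
E[T | T ≤ 7] = (7/6) / (1/3) = 7/2.

7/2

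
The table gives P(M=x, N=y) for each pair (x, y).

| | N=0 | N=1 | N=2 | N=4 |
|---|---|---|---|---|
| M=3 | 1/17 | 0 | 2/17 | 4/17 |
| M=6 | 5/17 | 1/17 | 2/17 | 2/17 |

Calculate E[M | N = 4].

4

P(N = 4) = 6/17.
Σ M·P over the event = 3·(4/17) + 6·(2/17) = 24/17.
E[M | N = 4] = (24/17) / (6/17) = 4.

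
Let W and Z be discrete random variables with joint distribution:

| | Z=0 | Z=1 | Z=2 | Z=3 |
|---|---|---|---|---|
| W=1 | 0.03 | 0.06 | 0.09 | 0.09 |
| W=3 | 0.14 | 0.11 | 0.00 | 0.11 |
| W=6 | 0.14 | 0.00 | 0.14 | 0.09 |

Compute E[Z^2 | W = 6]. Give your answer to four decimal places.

P(W = 6) = 0.37.
Summing Z^2·P(W=x,Z=y) over the conditioning event gives 1.37.
E[Z^2 | W = 6] = (1.37) / (0.37) = 3.7027.

3.7027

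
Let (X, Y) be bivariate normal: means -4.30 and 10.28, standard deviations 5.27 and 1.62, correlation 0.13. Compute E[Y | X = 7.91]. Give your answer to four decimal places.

10.7679

E[Y | X=x] = μ_Y + ρ(σ_Y/σ_X)(x − μ_X) for jointly normal variables.
E[Y | X=7.91] = 10.28 + (0.13)·(1.62/5.27)·(7.91 − (-4.30)) = 10.28 + (0.039962)·(12.21) = 10.7679.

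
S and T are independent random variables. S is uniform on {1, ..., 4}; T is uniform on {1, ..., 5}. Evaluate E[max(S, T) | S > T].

Outcomes with S > T: (2,1), (3,1), (3,2), (4,1), (4,2), (4,3), each with probability 1/20.
E[max(S, T) | S > T] = (2 + 3 + 3 + 4 + 4 + 4) / 6 = 10/3.

10/3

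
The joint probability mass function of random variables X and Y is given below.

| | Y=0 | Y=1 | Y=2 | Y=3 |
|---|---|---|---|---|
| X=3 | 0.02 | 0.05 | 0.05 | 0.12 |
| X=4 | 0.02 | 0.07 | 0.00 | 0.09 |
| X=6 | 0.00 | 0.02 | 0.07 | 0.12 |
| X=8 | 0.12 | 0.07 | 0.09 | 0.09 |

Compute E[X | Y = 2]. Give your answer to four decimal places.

P(Y = 2) = 0.21.
Σ X·P over the event = 3·(0.05) + 6·(0.07) + 8·(0.09) = 1.29.
E[X | Y = 2] = (1.29) / (0.21) = 6.1429.

6.1429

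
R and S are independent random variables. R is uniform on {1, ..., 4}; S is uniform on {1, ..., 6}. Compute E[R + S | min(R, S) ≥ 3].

8

Outcomes with min(R, S) ≥ 3: (3,3), (3,4), (3,5), (3,6), (4,3), (4,4), (4,5), (4,6), each with probability 1/24.
E[R + S | min(R, S) ≥ 3] = (6 + 7 + 8 + 9 + 7 + 8 + 9 + 10) / 8 = 8.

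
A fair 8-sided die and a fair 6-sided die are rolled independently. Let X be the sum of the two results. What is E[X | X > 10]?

P(X > 10) = 5/24.
Σ over the event: 11·1/12 + 12·1/16 + 13·1/24 + 14·1/48 = 5/2.
E[X | X > 10] = (5/2) / (5/24) = 12.

12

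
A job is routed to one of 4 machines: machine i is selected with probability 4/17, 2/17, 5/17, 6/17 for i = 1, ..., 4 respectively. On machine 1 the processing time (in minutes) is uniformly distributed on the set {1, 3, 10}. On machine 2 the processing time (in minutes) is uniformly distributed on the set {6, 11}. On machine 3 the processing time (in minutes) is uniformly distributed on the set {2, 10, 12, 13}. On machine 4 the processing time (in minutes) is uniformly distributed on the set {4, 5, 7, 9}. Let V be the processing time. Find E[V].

E[V | machine 1] = (1+3+10)/3 = 14/3.
E[V | machine 2] = (6+11)/2 = 17/2.
E[V | machine 3] = (2+10+12+13)/4 = 37/4.
E[V | machine 4] = (4+5+7+9)/4 = 25/4.
E[V] = (4/17)·(14/3) + (2/17)·(17/2) + (5/17)·(37/4) + (6/17)·(25/4) = 1433/204.

1433/204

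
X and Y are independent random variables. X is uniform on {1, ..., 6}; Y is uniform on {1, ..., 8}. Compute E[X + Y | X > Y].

P(X > Y) = 5/16.
Summing (X+Y)·P(x,y) over outcomes with X > Y gives 35/16.
E[X + Y | X > Y] = (35/16) / (5/16) = 7.

7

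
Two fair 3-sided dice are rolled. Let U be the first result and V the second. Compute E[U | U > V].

Outcomes with U > V: (2,1), (3,1), (3,2), each with probability 1/9.
E[U | U > V] = (2 + 3 + 3) / 3 = 8/3.

8/3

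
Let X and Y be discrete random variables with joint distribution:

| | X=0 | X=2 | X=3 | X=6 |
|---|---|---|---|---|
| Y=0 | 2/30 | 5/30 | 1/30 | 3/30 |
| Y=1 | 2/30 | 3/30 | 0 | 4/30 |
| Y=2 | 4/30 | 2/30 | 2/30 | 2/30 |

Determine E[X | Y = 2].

P(Y = 2) = 1/3.
Σ X·P over the event = 0·(4/30) + 2·(2/30) + 3·(2/30) + 6·(2/30) = 11/15.
E[X | Y = 2] = (11/15) / (1/3) = 11/5.

11/5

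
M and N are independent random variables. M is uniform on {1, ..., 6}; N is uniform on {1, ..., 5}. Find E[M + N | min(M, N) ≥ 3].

P(min(M, N) ≥ 3) = 2/5.
Summing (M+N)·P(x,y) over outcomes with min(M, N) ≥ 3 gives 17/5.
E[M + N | min(M, N) ≥ 3] = (17/5) / (2/5) = 17/2.

17/2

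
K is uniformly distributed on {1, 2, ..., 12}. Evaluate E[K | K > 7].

10

Given K > 7, K is equally likely to be any of {8, 9, 10, 11, 12}.
E[K | K > 7] = (8 + 9 + 10 + 11 + 12) / 5 = 10.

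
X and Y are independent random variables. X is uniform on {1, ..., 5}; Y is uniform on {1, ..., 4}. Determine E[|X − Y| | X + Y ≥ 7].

4/3

Outcomes with X + Y ≥ 7: (3,4), (4,3), (4,4), (5,2), (5,3), (5,4), each with probability 1/20.
E[|X − Y| | X + Y ≥ 7] = (1 + 1 + 0 + 3 + 2 + 1) / 6 = 4/3.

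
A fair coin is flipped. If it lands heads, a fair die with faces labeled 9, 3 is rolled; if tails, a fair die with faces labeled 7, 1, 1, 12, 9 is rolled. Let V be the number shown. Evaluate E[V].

6

E[V | heads] = (9+3)/2 = 6.
E[V | tails] = (7+1+1+12+9)/5 = 6.
By the law of total expectation,
E[V] = (1/2)·(6) + (1/2)·(6) = 6.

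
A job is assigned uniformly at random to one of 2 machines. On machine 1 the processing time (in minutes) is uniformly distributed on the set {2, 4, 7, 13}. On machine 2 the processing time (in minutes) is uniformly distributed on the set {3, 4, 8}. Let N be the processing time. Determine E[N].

E[N | machine 1] = (2+4+7+13)/4 = 13/2.
E[N | machine 2] = (3+4+8)/3 = 5.
By the law of total expectation,
E[N] = (1/2)·(13/2) + (1/2)·(5) = 23/4.

23/4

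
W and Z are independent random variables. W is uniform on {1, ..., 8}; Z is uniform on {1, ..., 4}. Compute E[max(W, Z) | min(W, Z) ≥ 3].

P(min(W, Z) ≥ 3) = 3/8.
Summing max(W,Z)·P(x,y) over outcomes with min(W, Z) ≥ 3 gives 67/32.
E[max(W, Z) | min(W, Z) ≥ 3] = (67/32) / (3/8) = 67/12.

67/12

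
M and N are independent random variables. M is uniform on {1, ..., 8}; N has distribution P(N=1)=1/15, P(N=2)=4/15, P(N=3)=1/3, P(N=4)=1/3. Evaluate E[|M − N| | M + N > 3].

281/114

P(M + N > 3) = 19/20.
Summing |M−N|·P(x,y) over outcomes with M + N > 3 gives 281/120.
E[|M − N| | M + N > 3] = (281/120) / (19/20) = 281/114.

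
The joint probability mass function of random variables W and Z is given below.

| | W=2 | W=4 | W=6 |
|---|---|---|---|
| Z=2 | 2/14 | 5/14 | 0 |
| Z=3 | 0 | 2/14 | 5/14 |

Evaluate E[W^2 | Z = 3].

P(Z = 3) = 1/2.
Σ W^2·P over the event = 16·(2/14) + 36·(5/14) = 106/7.
E[W^2 | Z = 3] = (106/7) / (1/2) = 212/7.

212/7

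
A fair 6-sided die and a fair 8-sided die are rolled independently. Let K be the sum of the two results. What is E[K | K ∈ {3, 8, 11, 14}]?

P(K ∈ {3, 8, 11, 14}) = 13/48.
Σ over the event: 3·1/24 + 8·1/8 + 11·1/12 + 14·1/48 = 7/3.
E[K | K ∈ {3, 8, 11, 14}] = (7/3) / (13/48) = 112/13.

112/13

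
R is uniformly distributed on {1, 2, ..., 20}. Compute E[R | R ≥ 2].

P(R ≥ 2) = 19/20.
E[R | R ≥ 2] = (209/20) / (19/20) = 11.

11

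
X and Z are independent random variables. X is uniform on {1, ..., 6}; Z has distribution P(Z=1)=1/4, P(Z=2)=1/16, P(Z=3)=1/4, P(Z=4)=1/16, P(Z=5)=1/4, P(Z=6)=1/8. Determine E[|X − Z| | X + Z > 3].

185/87

P(X + Z > 3) = 29/32.
Summing |X−Z|·P(x,y) over outcomes with X + Z > 3 gives 185/96.
E[|X − Z| | X + Z > 3] = (185/96) / (29/32) = 185/87.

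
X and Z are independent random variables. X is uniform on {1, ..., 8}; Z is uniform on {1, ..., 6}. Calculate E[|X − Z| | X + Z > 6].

P(X + Z > 6) = 11/16.
Summing |X−Z|·P(x,y) over outcomes with X + Z > 6 gives 23/12.
E[|X − Z| | X + Z > 6] = (23/12) / (11/16) = 92/33.

92/33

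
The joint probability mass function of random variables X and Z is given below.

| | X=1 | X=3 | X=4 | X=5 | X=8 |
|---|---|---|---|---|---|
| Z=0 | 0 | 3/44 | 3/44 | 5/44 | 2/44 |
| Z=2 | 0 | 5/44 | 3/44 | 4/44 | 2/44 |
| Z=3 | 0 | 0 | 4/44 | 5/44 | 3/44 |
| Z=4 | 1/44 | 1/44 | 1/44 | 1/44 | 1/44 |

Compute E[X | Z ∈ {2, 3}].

P(Z ∈ {2, 3}) = 13/22.
Summing X·P(X=x,Z=y) over the conditioning event gives 32/11.
E[X | Z ∈ {2, 3}] = (32/11) / (13/22) = 64/13.

64/13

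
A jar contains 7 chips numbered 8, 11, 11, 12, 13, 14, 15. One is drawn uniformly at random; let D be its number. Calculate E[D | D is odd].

25/2

P(D is odd) = 4/7.
Σ over the event: 11·2/7 + 13·1/7 + 15·1/7 = 50/7.
E[D | D is odd] = (50/7) / (4/7) = 25/2.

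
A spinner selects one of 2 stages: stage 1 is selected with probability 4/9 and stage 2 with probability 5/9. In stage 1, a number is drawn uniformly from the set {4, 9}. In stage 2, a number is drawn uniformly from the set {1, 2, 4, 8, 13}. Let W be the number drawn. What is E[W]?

E[W | stage 1] = (4+9)/2 = 13/2.
E[W | stage 2] = (1+2+4+8+13)/5 = 28/5.
By the law of total expectation,
E[W] = (4/9)·(13/2) + (5/9)·(28/5) = 6.

6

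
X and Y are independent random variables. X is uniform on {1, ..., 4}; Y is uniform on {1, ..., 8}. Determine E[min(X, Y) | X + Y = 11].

P(X + Y = 11) = 1/16.
Summing min(X,Y)·P(x,y) over outcomes with X + Y = 11 gives 7/32.
E[min(X, Y) | X + Y = 11] = (7/32) / (1/16) = 7/2.

7/2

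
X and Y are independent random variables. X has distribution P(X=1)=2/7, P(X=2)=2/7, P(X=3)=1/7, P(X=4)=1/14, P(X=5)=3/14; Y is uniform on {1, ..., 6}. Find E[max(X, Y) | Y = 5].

P(Y = 5) = 1/6.
Summing max(X,Y)·P(x,y) over outcomes with Y = 5 gives 5/6.
E[max(X, Y) | Y = 5] = (5/6) / (1/6) = 5.

5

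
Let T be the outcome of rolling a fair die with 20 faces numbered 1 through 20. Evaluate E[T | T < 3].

3/2

Given T < 3, T is equally likely to be any of {1, 2}.
E[T | T < 3] = (1 + 2) / 2 = 3/2.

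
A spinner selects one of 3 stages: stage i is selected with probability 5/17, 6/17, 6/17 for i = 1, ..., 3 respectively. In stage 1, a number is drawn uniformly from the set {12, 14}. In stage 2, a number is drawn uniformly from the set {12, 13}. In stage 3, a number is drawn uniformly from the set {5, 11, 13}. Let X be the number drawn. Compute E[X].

198/17

E[X | stage 1] = (12+14)/2 = 13.
E[X | stage 2] = (12+13)/2 = 25/2.
E[X | stage 3] = (5+11+13)/3 = 29/3.
By the law of total expectation,
E[X] = (5/17)·(13) + (6/17)·(25/2) + (6/17)·(29/3) = 198/17.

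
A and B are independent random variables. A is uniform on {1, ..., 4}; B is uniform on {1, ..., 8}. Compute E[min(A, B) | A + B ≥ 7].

49/18

P(A + B ≥ 7) = 9/16.
Summing min(A,B)·P(x,y) over outcomes with A + B ≥ 7 gives 49/32.
E[min(A, B) | A + B ≥ 7] = (49/32) / (9/16) = 49/18.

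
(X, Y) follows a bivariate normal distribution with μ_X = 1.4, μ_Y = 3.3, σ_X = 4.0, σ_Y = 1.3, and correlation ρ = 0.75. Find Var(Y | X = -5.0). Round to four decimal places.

0.7394

Var(Y | X=x) = (1 − ρ²)·σ_Y².
Var(Y | X=-5.0) = (1.3)²·(1 − (0.75)²) = 1.69·0.4375 = 0.7394.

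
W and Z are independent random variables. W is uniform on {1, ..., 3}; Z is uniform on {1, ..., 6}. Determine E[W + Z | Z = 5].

7

Outcomes with Z = 5: (1,5), (2,5), (3,5), each with probability 1/18.
E[W + Z | Z = 5] = (6 + 7 + 8) / 3 = 7.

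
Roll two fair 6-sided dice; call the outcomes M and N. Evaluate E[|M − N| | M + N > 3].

68/33

P(M + N > 3) = 11/12.
Summing |M−N|·P(x,y) over outcomes with M + N > 3 gives 17/9.
E[|M − N| | M + N > 3] = (17/9) / (11/12) = 68/33.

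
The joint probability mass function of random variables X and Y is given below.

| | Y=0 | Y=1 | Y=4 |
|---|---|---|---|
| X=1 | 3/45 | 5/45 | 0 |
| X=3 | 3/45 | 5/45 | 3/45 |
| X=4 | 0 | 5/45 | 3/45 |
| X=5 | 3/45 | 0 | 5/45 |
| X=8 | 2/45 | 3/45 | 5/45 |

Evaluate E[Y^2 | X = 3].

53/11

P(X = 3) = 11/45.
Σ Y^2·P over the event = 0·(3/45) + 1·(5/45) + 16·(3/45) = 53/45.
E[Y^2 | X = 3] = (53/45) / (11/45) = 53/11.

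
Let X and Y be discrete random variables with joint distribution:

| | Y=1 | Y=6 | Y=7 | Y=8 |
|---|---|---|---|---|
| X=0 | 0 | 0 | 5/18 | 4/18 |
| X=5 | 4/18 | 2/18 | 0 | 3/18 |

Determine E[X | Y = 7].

0

P(Y = 7) = 5/18.
Σ X·P over the event = 0·(5/18) = 0.
E[X | Y = 7] = (0) / (5/18) = 0.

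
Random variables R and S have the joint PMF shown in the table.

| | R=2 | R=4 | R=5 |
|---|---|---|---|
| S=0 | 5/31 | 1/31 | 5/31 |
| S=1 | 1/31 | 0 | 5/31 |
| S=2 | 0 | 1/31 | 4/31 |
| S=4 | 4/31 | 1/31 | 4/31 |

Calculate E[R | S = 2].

P(S = 2) = 5/31.
Σ R·P over the event = 4·(1/31) + 5·(4/31) = 24/31.
E[R | S = 2] = (24/31) / (5/31) = 24/5.

24/5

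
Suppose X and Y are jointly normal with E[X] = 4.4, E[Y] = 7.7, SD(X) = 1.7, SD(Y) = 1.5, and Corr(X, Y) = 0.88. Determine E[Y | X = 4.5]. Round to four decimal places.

The regression of Y on X has slope ρ·σ_Y/σ_X and passes through (μ_X, μ_Y).
E[Y | X=4.5] = 7.7 + (0.88)·(1.5/1.7)·(4.5 − (4.4)) = 7.7 + (0.77647)·(0.1) = 7.7776.

7.7776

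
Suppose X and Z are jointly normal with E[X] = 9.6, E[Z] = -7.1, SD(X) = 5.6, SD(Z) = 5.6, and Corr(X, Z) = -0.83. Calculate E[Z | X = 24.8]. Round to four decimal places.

For a bivariate normal, E[Z | X=x] = μ_Z + ρ·(σ_Z/σ_X)·(x − μ_X).
E[Z | X=24.8] = -7.1 + (-0.83)·(5.6/5.6)·(24.8 − (9.6)) = -7.1 + (-0.83)·(15.2) = -19.7160.

-19.7160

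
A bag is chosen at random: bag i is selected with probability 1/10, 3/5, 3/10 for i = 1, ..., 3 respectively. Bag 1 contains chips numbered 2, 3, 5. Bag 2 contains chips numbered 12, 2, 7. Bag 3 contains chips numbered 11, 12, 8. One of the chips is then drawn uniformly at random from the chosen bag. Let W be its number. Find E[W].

E[W | bag 1] = (2+3+5)/3 = 10/3.
E[W | bag 2] = (12+2+7)/3 = 7.
E[W | bag 3] = (11+12+8)/3 = 31/3.
E[W] = (1/10)·(10/3) + (3/5)·(7) + (3/10)·(31/3) = 229/30.

229/30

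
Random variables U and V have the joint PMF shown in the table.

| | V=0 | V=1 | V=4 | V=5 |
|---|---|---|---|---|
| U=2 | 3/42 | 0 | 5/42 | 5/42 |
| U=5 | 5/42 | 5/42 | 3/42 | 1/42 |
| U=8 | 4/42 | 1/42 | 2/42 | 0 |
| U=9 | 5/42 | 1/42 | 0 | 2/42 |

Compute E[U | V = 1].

P(V = 1) = 1/6.
Σ U·P over the event = 5·(5/42) + 8·(1/42) + 9·(1/42) = 1.
E[U | V = 1] = (1) / (1/6) = 6.

6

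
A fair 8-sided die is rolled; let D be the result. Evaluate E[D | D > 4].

Given D > 4, D is equally likely to be any of {5, 6, 7, 8}.
E[D | D > 4] = (5 + 6 + 7 + 8) / 4 = 13/2.

13/2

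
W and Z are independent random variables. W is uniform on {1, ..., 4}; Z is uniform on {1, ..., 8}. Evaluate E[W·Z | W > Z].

35/6

Outcomes with W > Z: (2,1), (3,1), (3,2), (4,1), (4,2), (4,3), each with probability 1/32.
E[W·Z | W > Z] = (2 + 3 + 6 + 4 + 8 + 12) / 6 = 35/6.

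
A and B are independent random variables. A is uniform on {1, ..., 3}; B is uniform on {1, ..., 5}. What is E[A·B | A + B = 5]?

P(A + B = 5) = 1/5.
Summing AB·P(x,y) over outcomes with A + B = 5 gives 16/15.
E[A·B | A + B = 5] = (16/15) / (1/5) = 16/3.

16/3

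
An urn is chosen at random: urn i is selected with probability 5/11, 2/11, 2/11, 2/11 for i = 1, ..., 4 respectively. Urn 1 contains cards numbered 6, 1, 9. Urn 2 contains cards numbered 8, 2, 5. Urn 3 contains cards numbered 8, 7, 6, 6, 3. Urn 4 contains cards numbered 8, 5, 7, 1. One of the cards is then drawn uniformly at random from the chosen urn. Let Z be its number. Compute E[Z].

E[Z | urn 1] = (6+1+9)/3 = 16/3.
E[Z | urn 2] = (8+2+5)/3 = 5.
E[Z | urn 3] = (8+7+6+6+3)/5 = 6.
E[Z | urn 4] = (8+5+7+1)/4 = 21/4.
By the law of total expectation,
E[Z] = (5/11)·(16/3) + (2/11)·(5) + (2/11)·(6) + (2/11)·(21/4) = 355/66.

355/66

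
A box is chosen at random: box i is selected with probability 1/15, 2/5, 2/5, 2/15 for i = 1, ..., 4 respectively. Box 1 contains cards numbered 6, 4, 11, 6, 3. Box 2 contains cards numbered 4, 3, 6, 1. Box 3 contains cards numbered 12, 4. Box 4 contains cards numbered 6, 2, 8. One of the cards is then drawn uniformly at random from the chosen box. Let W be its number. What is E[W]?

257/45

E[W | box 1] = (6+4+11+6+3)/5 = 6.
E[W | box 2] = (4+3+6+1)/4 = 7/2.
E[W | box 3] = (12+4)/2 = 8.
E[W | box 4] = (6+2+8)/3 = 16/3.
E[W] = (1/15)·(6) + (2/5)·(7/2) + (2/5)·(8) + (2/15)·(16/3) = 257/45.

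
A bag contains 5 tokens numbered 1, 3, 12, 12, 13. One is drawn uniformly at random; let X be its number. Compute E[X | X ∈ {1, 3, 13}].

P(X ∈ {1, 3, 13}) = 3/5.
Σ over the event: 1·1/5 + 3·1/5 + 13·1/5 = 17/5.
E[X | X ∈ {1, 3, 13}] = (17/5) / (3/5) = 17/3.

17/3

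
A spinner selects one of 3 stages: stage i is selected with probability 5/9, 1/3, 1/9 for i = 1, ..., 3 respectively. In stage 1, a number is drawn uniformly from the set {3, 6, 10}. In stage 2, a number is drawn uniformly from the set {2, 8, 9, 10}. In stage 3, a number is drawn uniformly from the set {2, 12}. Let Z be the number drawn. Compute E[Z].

725/108

E[Z | stage 1] = (3+6+10)/3 = 19/3.
E[Z | stage 2] = (2+8+9+10)/4 = 29/4.
E[Z | stage 3] = (2+12)/2 = 7.
E[Z] = (5/9)·(19/3) + (1/3)·(29/4) + (1/9)·(7) = 725/108.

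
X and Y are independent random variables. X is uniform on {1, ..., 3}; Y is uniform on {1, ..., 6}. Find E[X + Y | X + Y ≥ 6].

64/9

Outcomes with X + Y ≥ 6: (1,5), (1,6), (2,4), (2,5), (2,6), (3,3), (3,4), (3,5), (3,6), each with probability 1/18.
E[X + Y | X + Y ≥ 6] = (6 + 7 + 6 + 7 + 8 + 6 + 7 + 8 + 9) / 9 = 64/9.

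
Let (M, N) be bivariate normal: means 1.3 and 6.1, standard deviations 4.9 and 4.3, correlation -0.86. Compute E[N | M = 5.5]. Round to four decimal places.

2.9303

E[N | M=x] = μ_N + ρ(σ_N/σ_M)(x − μ_M) for jointly normal variables.
E[N | M=5.5] = 6.1 + (-0.86)·(4.3/4.9)·(5.5 − (1.3)) = 6.1 + (-0.75469)·(4.2) = 2.9303.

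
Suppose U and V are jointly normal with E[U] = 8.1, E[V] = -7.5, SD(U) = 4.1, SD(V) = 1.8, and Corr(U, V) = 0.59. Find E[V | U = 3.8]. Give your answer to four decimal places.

-8.6138

The regression of V on U has slope ρ·σ_V/σ_U and passes through (μ_U, μ_V).
E[V | U=3.8] = -7.5 + (0.59)·(1.8/4.1)·(3.8 − (8.1)) = -7.5 + (0.25902)·(-4.3) = -8.6138.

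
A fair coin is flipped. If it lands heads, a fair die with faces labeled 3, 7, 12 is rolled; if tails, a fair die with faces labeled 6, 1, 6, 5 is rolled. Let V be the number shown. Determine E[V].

71/12

E[V | heads] = (3+7+12)/3 = 22/3.
E[V | tails] = (6+1+6+5)/4 = 9/2.
By the law of total expectation,
E[V] = (1/2)·(22/3) + (1/2)·(9/2) = 71/12.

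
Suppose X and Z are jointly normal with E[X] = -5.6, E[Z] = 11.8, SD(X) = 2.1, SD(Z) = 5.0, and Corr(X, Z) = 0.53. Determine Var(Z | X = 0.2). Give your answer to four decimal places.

Var(Z | X=x) = (1 − ρ²)·σ_Z².
Var(Z | X=0.2) = (5.0)²·(1 − (0.53)²) = 25·0.7191 = 17.9775.

17.9775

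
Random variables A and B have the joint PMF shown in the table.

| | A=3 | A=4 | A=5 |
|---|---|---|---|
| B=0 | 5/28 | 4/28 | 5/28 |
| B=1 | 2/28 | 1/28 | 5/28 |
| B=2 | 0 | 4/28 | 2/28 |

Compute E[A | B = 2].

P(B = 2) = 3/14.
Summing A·P(A=x,B=y) over the conditioning event gives 13/14.
E[A | B = 2] = (13/14) / (3/14) = 13/3.

13/3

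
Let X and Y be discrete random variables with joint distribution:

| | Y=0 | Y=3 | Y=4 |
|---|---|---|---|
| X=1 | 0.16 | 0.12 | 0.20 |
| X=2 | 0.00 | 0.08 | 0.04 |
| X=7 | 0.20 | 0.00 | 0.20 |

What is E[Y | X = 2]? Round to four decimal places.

P(X = 2) = 0.12.
Summing Y·P(X=x,Y=y) over the conditioning event gives 0.40.
E[Y | X = 2] = (0.40) / (0.12) = 3.3333.

3.3333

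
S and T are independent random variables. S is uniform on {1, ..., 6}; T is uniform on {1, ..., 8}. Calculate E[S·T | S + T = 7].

28/3

Outcomes with S + T = 7: (1,6), (2,5), (3,4), (4,3), (5,2), (6,1), each with probability 1/48.
E[S·T | S + T = 7] = (6 + 10 + 12 + 12 + 10 + 6) / 6 = 28/3.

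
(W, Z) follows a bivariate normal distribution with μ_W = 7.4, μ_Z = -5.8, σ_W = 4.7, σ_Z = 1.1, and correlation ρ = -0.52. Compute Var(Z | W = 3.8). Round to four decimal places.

For a bivariate normal, Var(Z | W=x) = σ_Z²(1 − ρ²).
Var(Z | W=3.8) = (1.1)²·(1 − (-0.52)²) = 1.21·0.7296 = 0.8828.

0.8828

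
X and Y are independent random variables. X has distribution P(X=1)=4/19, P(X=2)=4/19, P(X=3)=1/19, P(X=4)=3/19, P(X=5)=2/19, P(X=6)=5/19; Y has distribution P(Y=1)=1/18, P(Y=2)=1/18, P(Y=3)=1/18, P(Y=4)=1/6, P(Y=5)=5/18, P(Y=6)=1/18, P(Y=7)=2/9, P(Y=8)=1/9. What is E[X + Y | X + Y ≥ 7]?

P(X + Y ≥ 7) = 263/342.
Summing (X+Y)·P(x,y) over outcomes with X + Y ≥ 7 gives 859/114.
E[X + Y | X + Y ≥ 7] = (859/114) / (263/342) = 2577/263.

2577/263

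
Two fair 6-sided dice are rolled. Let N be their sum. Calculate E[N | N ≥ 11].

P(N ≥ 11) = 1/12.
Σ over the event: 11·1/18 + 12·1/36 = 17/18.
E[N | N ≥ 11] = (17/18) / (1/12) = 34/3.

34/3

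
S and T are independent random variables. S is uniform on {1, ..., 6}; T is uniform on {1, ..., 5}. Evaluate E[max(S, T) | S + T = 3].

Outcomes with S + T = 3: (1,2), (2,1), each with probability 1/30.
E[max(S, T) | S + T = 3] = (2 + 2) / 2 = 2.

2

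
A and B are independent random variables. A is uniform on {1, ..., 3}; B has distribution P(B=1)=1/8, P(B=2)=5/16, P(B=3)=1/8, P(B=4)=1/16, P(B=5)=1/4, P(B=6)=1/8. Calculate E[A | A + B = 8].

8/3

P(A + B = 8) = 1/8.
Summing A·P(x,y) over outcomes with A + B = 8 gives 1/3.
E[A | A + B = 8] = (1/3) / (1/8) = 8/3.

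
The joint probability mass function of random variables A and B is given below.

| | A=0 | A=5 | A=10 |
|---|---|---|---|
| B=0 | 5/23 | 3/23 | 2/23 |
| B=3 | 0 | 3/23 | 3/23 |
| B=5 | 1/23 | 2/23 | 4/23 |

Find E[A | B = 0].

P(B = 0) = 10/23.
Summing A·P(A=x,B=y) over the conditioning event gives 35/23.
E[A | B = 0] = (35/23) / (10/23) = 7/2.

7/2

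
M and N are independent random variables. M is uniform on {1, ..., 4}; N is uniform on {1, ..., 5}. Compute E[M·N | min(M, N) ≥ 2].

21/2

P(min(M, N) ≥ 2) = 3/5.
Summing MN·P(x,y) over outcomes with min(M, N) ≥ 2 gives 63/10.
E[M·N | min(M, N) ≥ 2] = (63/10) / (3/5) = 21/2.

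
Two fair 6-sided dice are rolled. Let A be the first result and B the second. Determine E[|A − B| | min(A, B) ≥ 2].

P(min(A, B) ≥ 2) = 25/36.
Summing |A−B|·P(x,y) over outcomes with min(A, B) ≥ 2 gives 10/9.
E[|A − B| | min(A, B) ≥ 2] = (10/9) / (25/36) = 8/5.

8/5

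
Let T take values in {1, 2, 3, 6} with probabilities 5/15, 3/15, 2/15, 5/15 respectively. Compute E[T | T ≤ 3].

17/10

P(T ≤ 3) = 2/3.
Σ over the event: 1·1/3 + 2·1/5 + 3·2/15 = 17/15.
E[T | T ≤ 3] = (17/15) / (2/3) = 17/10.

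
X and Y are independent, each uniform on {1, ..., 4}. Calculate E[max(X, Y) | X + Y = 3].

P(X + Y = 3) = 1/8.
Summing max(X,Y)·P(x,y) over outcomes with X + Y = 3 gives 1/4.
E[max(X, Y) | X + Y = 3] = (1/4) / (1/8) = 2.

2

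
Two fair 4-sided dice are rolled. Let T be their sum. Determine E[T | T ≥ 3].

P(T ≥ 3) = 15/16.
Σ over the event: 3·1/8 + 4·3/16 + 5·1/4 + 6·3/16 + 7·1/8 + 8·1/16 = 39/8.
E[T | T ≥ 3] = (39/8) / (15/16) = 26/5.

26/5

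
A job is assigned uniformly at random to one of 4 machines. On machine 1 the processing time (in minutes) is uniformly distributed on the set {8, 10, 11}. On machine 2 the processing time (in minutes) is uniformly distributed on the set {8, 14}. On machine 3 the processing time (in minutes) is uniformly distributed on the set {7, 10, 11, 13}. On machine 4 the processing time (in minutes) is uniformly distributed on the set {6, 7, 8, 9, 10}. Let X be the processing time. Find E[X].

467/48

E[X | machine 1] = (8+10+11)/3 = 29/3.
E[X | machine 2] = (8+14)/2 = 11.
E[X | machine 3] = (7+10+11+13)/4 = 41/4.
E[X | machine 4] = (6+7+8+9+10)/5 = 8.
By the law of total expectation,
E[X] = (1/4)·(29/3) + (1/4)·(11) + (1/4)·(41/4) + (1/4)·(8) = 467/48.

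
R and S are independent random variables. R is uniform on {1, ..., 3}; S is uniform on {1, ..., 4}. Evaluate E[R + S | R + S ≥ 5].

P(R + S ≥ 5) = 1/2.
Summing (R+S)·P(x,y) over outcomes with R + S ≥ 5 gives 17/6.
E[R + S | R + S ≥ 5] = (17/6) / (1/2) = 17/3.

17/3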